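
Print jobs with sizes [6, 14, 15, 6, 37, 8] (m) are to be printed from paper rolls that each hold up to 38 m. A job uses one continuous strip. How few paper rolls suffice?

Total = 37 + 15 + 14 + 8 + 6 + 6 = 86 m.
Lower bound: ⌈86/38⌉ = 3 paper rolls.
A packing using 3 paper rolls:
  roll 1: 37 = 37
  roll 2: 15 + 14 + 8 = 37
  roll 3: 6 + 6 = 12
This matches the lower bound, so 3 is optimal.

3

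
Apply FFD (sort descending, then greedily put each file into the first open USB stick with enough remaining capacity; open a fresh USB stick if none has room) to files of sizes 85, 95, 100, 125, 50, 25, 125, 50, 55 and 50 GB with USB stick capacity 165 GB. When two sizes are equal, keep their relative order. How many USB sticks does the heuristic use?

Sorted descending: 125, 125, 100, 95, 85, 55, 50, 50, 50, 25.
  125 → USB stick 1 (new)  [load 125/165]
  125 → USB stick 2 (new)  [load 125/165]
  100 → USB stick 3 (new)  [load 100/165]
  95 → USB stick 4 (new)  [load 95/165]
  85 → USB stick 5 (new)  [load 85/165]
  55 → USB stick 3  [load 155/165]
  50 → USB stick 4  [load 145/165]
  50 → USB stick 5  [load 135/165]
  50 → USB stick 6 (new)  [load 50/165]
  25 → USB stick 1  [load 150/165]
6 USB sticks opened.

6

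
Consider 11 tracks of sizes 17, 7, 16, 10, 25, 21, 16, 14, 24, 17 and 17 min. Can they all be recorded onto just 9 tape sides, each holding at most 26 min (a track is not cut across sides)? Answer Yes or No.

A valid assignment using 9 tape sides:
  side 1: 25 = 25
  side 2: 24 = 24
  side 3: 21 = 21
  side 4: 17 + 7 = 24
  side 5: 17 = 17
  side 6: 17 = 17
  side 7: 16 + 10 = 26
  side 8: 16 = 16
  side 9: 14 = 14
Every load is within 26 min, so 9 tape sides suffice.

Yes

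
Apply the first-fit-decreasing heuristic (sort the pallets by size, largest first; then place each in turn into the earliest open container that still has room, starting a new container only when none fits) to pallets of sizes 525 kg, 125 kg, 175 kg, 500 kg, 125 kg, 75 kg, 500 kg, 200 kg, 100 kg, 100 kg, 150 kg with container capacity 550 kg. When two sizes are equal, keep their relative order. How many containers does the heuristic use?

5

Sorted descending: 525, 500, 500, 200, 175, 150, 125, 125, 100, 100, 75.
  525 → container 1 (new)  [load 525/550]
  500 → container 2 (new)  [load 500/550]
  500 → container 3 (new)  [load 500/550]
  200 → container 4 (new)  [load 200/550]
  175 → container 4  [load 375/550]
  150 → container 4  [load 525/550]
  125 → container 5 (new)  [load 125/550]
  125 → container 5  [load 250/550]
  100 → container 5  [load 350/550]
  100 → container 5  [load 450/550]
  75 → container 5  [load 525/550]
5 containers opened.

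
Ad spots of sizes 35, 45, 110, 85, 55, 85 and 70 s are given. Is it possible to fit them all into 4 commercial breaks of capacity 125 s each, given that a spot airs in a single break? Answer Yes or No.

Total = 485 s; ⌈485/125⌉ = 4.
The bound of 4 does not rule out 4, but exhaustive search shows no assignment into 4 commercial breaks of capacity 125 s exists — the minimum is 5.

No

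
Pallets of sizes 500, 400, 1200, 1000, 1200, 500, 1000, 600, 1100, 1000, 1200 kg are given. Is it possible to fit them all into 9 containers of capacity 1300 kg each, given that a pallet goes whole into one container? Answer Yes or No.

Yes

A valid assignment using 9 containers:
  container 1: 1200 = 1200
  container 2: 1200 = 1200
  container 3: 1200 = 1200
  container 4: 1100 = 1100
  container 5: 1000 = 1000
  container 6: 1000 = 1000
  container 7: 1000 = 1000
  container 8: 600 + 500 = 1100
  container 9: 500 + 400 = 900
Every load is within 1300 kg, so 9 containers suffice.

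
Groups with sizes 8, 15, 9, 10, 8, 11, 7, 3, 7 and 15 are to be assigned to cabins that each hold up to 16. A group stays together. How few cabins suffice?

7

Total = 15 + 15 + 11 + 10 + 9 + 8 + 8 + 7 + 7 + 3 = 93.
Lower bound: ⌈93/16⌉ = 6 cabins.
A packing using 7 cabins:
  cabin 1: 15 = 15
  cabin 2: 15 = 15
  cabin 3: 11 + 3 = 14
  cabin 4: 10 = 10
  cabin 5: 9 + 7 = 16
  cabin 6: 8 + 8 = 16
  cabin 7: 7 = 7
No arrangement into 6 cabins stays within capacity, so 7 is optimal.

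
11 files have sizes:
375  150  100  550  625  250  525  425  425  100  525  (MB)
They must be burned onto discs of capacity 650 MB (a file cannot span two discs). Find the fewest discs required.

7

Total = 625 + 550 + 525 + 525 + 425 + 425 + 375 + 250 + 150 + 100 + 100 = 4050 MB.
Lower bound: ⌈4050/650⌉ = 7 discs.
A packing using 7 discs:
  disc 1: 625 = 625
  disc 2: 550 + 100 = 650
  disc 3: 525 + 100 = 625
  disc 4: 525 = 525
  disc 5: 425 + 150 = 575
  disc 6: 425 = 425
  disc 7: 375 + 250 = 625
This matches the lower bound, so 7 is optimal.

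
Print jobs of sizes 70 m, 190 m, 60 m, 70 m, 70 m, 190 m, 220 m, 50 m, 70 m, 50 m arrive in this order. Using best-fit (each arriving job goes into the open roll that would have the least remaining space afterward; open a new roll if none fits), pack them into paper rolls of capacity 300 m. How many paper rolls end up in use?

4

  70 → roll 1 (new)  [load 70/300]
  190 → roll 1  [load 260/300]
  60 → roll 2 (new)  [load 60/300]
  70 → roll 2  [load 130/300]
  70 → roll 2  [load 200/300]
  190 → roll 3 (new)  [load 190/300]
  220 → roll 4 (new)  [load 220/300]
  50 → roll 4  [load 270/300]
  70 → roll 2  [load 270/300]
  50 → roll 3  [load 240/300]
4 paper rolls opened.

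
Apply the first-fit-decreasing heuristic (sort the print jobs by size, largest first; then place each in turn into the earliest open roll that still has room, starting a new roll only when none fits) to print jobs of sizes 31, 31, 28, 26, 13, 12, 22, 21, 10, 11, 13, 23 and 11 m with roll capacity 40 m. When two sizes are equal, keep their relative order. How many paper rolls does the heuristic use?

8

Sorted descending: 31, 31, 28, 26, 23, 22, 21, 13, 13, 12, 11, 11, 10.
  31 → roll 1 (new)  [load 31/40]
  31 → roll 2 (new)  [load 31/40]
  28 → roll 3 (new)  [load 28/40]
  26 → roll 4 (new)  [load 26/40]
  23 → roll 5 (new)  [load 23/40]
  22 → roll 6 (new)  [load 22/40]
  21 → roll 7 (new)  [load 21/40]
  13 → roll 4  [load 39/40]
  13 → roll 5  [load 36/40]
  12 → roll 3  [load 40/40]
  11 → roll 6  [load 33/40]
  11 → roll 7  [load 32/40]
  10 → roll 8 (new)  [load 10/40]
8 paper rolls opened.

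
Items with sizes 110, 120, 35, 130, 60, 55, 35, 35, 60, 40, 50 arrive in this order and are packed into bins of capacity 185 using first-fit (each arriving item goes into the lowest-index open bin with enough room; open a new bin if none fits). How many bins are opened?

4

  110 → bin 1 (new)  [load 110/185]
  120 → bin 2 (new)  [load 120/185]
  35 → bin 1  [load 145/185]
  130 → bin 3 (new)  [load 130/185]
  60 → bin 2  [load 180/185]
  55 → bin 3  [load 185/185]
  35 → bin 1  [load 180/185]
  35 → bin 4 (new)  [load 35/185]
  60 → bin 4  [load 95/185]
  40 → bin 4  [load 135/185]
  50 → bin 4  [load 185/185]
4 bins opened.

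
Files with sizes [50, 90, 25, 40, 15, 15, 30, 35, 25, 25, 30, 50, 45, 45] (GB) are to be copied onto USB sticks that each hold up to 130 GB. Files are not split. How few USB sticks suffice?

4

Total = 90 + 50 + 50 + 45 + 45 + 40 + 35 + 30 + 30 + 25 + 25 + 25 + 15 + 15 = 520 GB.
Lower bound: ⌈520/130⌉ = 4 USB sticks.
A packing using 4 USB sticks:
  USB stick 1: 90 + 40 = 130
  USB stick 2: 50 + 50 + 30 = 130
  USB stick 3: 45 + 45 + 25 + 15 = 130
  USB stick 4: 35 + 30 + 25 + 25 + 15 = 130
This matches the lower bound, so 4 is optimal.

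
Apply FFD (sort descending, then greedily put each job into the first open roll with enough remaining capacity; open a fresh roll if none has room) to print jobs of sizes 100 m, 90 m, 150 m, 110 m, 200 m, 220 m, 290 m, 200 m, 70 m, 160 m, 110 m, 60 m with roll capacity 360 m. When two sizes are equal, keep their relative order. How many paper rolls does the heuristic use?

5

Sorted descending: 290, 220, 200, 200, 160, 150, 110, 110, 100, 90, 70, 60.
  290 → roll 1 (new)  [load 290/360]
  220 → roll 2 (new)  [load 220/360]
  200 → roll 3 (new)  [load 200/360]
  200 → roll 4 (new)  [load 200/360]
  160 → roll 3  [load 360/360]
  150 → roll 4  [load 350/360]
  110 → roll 2  [load 330/360]
  110 → roll 5 (new)  [load 110/360]
  100 → roll 5  [load 210/360]
  90 → roll 5  [load 300/360]
  70 → roll 1  [load 360/360]
  60 → roll 5  [load 360/360]
5 paper rolls opened.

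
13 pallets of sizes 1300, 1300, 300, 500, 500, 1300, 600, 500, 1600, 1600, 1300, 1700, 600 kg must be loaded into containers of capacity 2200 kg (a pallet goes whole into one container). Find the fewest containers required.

7

Total = 1700 + 1600 + 1600 + 1300 + 1300 + 1300 + 1300 + 600 + 600 + 500 + 500 + 500 + 300 = 13100 kg.
Lower bound: ⌈13100/2200⌉ = 6 containers.
Also, 7 pallets each exceed 1100 kg, and no two of those can share a container, so at least 7 containers are needed.
A packing using 7 containers:
  container 1: 1700 + 500 = 2200
  container 2: 1600 + 600 = 2200
  container 3: 1600 + 600 = 2200
  container 4: 1300 + 500 + 300 = 2100
  container 5: 1300 + 500 = 1800
  container 6: 1300 = 1300
  container 7: 1300 = 1300
This matches the lower bound, so 7 is optimal.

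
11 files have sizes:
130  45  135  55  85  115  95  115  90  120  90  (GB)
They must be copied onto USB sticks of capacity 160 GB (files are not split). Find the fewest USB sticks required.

9

Total = 135 + 130 + 120 + 115 + 115 + 95 + 90 + 90 + 85 + 55 + 45 = 1075 GB.
Lower bound: ⌈1075/160⌉ = 7 USB sticks.
Also, 9 files each exceed 80 GB, and no two of those can share a USB stick, so at least 9 USB sticks are needed.
A packing using 9 USB sticks:
  USB stick 1: 135 = 135
  USB stick 2: 130 = 130
  USB stick 3: 120 = 120
  USB stick 4: 115 + 45 = 160
  USB stick 5: 115 = 115
  USB stick 6: 95 + 55 = 150
  USB stick 7: 90 = 90
  USB stick 8: 90 = 90
  USB stick 9: 85 = 85
This matches the lower bound, so 9 is optimal.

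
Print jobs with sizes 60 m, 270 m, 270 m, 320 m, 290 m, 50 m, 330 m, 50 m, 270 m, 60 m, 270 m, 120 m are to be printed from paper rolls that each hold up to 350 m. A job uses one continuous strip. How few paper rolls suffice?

8

Total = 330 + 320 + 290 + 270 + 270 + 270 + 270 + 120 + 60 + 60 + 50 + 50 = 2360 m.
Lower bound: ⌈2360/350⌉ = 7 paper rolls.
A packing using 8 paper rolls:
  roll 1: 330 = 330
  roll 2: 320 = 320
  roll 3: 290 + 60 = 350
  roll 4: 270 + 60 = 330
  roll 5: 270 + 50 = 320
  roll 6: 270 + 50 = 320
  roll 7: 270 = 270
  roll 8: 120 = 120
No arrangement into 7 paper rolls stays within capacity, so 8 is optimal.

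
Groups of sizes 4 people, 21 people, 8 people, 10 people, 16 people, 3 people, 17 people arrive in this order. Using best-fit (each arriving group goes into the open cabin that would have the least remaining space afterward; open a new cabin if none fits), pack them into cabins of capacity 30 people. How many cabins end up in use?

4

  4 → cabin 1 (new)  [load 4/30]
  21 → cabin 1  [load 25/30]
  8 → cabin 2 (new)  [load 8/30]
  10 → cabin 2  [load 18/30]
  16 → cabin 3 (new)  [load 16/30]
  3 → cabin 1  [load 28/30]
  17 → cabin 4 (new)  [load 17/30]
4 cabins opened.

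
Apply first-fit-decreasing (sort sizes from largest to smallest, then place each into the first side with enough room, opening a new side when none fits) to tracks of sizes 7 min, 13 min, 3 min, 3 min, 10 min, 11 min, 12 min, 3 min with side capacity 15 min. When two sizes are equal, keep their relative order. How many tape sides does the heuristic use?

Sorted descending: 13, 12, 11, 10, 7, 3, 3, 3.
  13 → side 1 (new)  [load 13/15]
  12 → side 2 (new)  [load 12/15]
  11 → side 3 (new)  [load 11/15]
  10 → side 4 (new)  [load 10/15]
  7 → side 5 (new)  [load 7/15]
  3 → side 2  [load 15/15]
  3 → side 3  [load 14/15]
  3 → side 4  [load 13/15]
5 tape sides opened.

5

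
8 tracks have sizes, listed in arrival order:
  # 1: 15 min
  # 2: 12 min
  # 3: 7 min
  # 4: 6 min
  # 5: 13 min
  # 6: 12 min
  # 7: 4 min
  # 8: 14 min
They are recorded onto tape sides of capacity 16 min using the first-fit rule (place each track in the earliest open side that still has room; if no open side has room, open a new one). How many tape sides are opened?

6

  15 → side 1 (new)  [load 15/16]
  12 → side 2 (new)  [load 12/16]
  7 → side 3 (new)  [load 7/16]
  6 → side 3  [load 13/16]
  13 → side 4 (new)  [load 13/16]
  12 → side 5 (new)  [load 12/16]
  4 → side 2  [load 16/16]
  14 → side 6 (new)  [load 14/16]
6 tape sides opened.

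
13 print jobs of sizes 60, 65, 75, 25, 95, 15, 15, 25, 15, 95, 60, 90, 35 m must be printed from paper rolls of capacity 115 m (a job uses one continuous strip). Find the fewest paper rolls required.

7

Total = 95 + 95 + 90 + 75 + 65 + 60 + 60 + 35 + 25 + 25 + 15 + 15 + 15 = 670 m.
Lower bound: ⌈670/115⌉ = 6 paper rolls.
Also, 7 print jobs each exceed 115/2 m, and no two of those can share a roll, so at least 7 paper rolls are needed.
A packing using 7 paper rolls:
  roll 1: 95 + 15 = 110
  roll 2: 95 + 15 = 110
  roll 3: 90 + 25 = 115
  roll 4: 75 + 35 = 110
  roll 5: 65 + 25 + 15 = 105
  roll 6: 60 = 60
  roll 7: 60 = 60
This matches the lower bound, so 7 is optimal.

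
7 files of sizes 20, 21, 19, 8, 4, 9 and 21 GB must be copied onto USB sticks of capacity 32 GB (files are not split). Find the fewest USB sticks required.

4

Total = 21 + 21 + 20 + 19 + 9 + 8 + 4 = 102 GB.
Lower bound: ⌈102/32⌉ = 4 USB sticks.
A packing using 4 USB sticks:
  USB stick 1: 21 + 9 = 30
  USB stick 2: 21 + 8 = 29
  USB stick 3: 20 + 4 = 24
  USB stick 4: 19 = 19
This matches the lower bound, so 4 is optimal.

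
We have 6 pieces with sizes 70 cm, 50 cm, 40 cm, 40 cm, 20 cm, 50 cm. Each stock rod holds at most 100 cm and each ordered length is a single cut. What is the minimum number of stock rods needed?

Total = 70 + 50 + 50 + 40 + 40 + 20 = 270 cm.
Lower bound: ⌈270/100⌉ = 3 stock rods.
A packing using 3 stock rods:
  stock rod 1: 70 + 20 = 90
  stock rod 2: 50 + 50 = 100
  stock rod 3: 40 + 40 = 80
This matches the lower bound, so 3 is optimal.

3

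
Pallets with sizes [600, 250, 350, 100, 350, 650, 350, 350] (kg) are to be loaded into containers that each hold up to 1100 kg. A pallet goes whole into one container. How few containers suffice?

3

Total = 650 + 600 + 350 + 350 + 350 + 350 + 250 + 100 = 3000 kg.
Lower bound: ⌈3000/1100⌉ = 3 containers.
A packing using 3 containers:
  container 1: 650 + 350 + 100 = 1100
  container 2: 600 + 350 = 950
  container 3: 350 + 350 + 250 = 950
This matches the lower bound, so 3 is optimal.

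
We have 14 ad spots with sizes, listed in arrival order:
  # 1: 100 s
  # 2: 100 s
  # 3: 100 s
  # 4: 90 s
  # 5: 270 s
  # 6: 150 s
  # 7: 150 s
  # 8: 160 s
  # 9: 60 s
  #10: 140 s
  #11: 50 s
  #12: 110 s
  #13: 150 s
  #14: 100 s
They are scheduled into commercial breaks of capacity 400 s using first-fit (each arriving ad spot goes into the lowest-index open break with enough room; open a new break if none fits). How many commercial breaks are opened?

5

  100 → break 1 (new)  [load 100/400]
  100 → break 1  [load 200/400]
  100 → break 1  [load 300/400]
  90 → break 1  [load 390/400]
  270 → break 2 (new)  [load 270/400]
  150 → break 3 (new)  [load 150/400]
  150 → break 3  [load 300/400]
  160 → break 4 (new)  [load 160/400]
  60 → break 2  [load 330/400]
  140 → break 4  [load 300/400]
  50 → break 2  [load 380/400]
  110 → break 5 (new)  [load 110/400]
  150 → break 5  [load 260/400]
  100 → break 3  [load 400/400]
5 commercial breaks opened.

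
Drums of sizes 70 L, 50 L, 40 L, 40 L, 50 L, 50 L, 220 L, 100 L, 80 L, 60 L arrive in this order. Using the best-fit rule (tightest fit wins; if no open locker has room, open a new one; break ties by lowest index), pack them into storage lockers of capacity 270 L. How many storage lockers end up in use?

  70 → locker 1 (new)  [load 70/270]
  50 → locker 1  [load 120/270]
  40 → locker 1  [load 160/270]
  40 → locker 1  [load 200/270]
  50 → locker 1  [load 250/270]
  50 → locker 2 (new)  [load 50/270]
  220 → locker 2  [load 270/270]
  100 → locker 3 (new)  [load 100/270]
  80 → locker 3  [load 180/270]
  60 → locker 3  [load 240/270]
3 storage lockers opened.

3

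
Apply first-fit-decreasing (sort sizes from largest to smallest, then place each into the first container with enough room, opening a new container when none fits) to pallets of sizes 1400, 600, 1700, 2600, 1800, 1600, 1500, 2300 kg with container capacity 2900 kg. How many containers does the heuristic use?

Sorted descending: 2600, 2300, 1800, 1700, 1600, 1500, 1400, 600.
  2600 → container 1 (new)  [load 2600/2900]
  2300 → container 2 (new)  [load 2300/2900]
  1800 → container 3 (new)  [load 1800/2900]
  1700 → container 4 (new)  [load 1700/2900]
  1600 → container 5 (new)  [load 1600/2900]
  1500 → container 6 (new)  [load 1500/2900]
  1400 → container 6  [load 2900/2900]
  600 → container 2  [load 2900/2900]
6 containers opened.

6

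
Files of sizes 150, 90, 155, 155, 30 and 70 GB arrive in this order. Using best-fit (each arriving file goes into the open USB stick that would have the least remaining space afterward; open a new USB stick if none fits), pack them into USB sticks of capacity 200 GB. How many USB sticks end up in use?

  150 → USB stick 1 (new)  [load 150/200]
  90 → USB stick 2 (new)  [load 90/200]
  155 → USB stick 3 (new)  [load 155/200]
  155 → USB stick 4 (new)  [load 155/200]
  30 → USB stick 3  [load 185/200]
  70 → USB stick 2  [load 160/200]
4 USB sticks opened.

4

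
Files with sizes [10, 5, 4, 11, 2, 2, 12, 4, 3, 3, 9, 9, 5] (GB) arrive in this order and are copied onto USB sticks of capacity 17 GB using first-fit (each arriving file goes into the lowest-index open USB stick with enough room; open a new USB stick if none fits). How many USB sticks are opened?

5

  10 → USB stick 1 (new)  [load 10/17]
  5 → USB stick 1  [load 15/17]
  4 → USB stick 2 (new)  [load 4/17]
  11 → USB stick 2  [load 15/17]
  2 → USB stick 1  [load 17/17]
  2 → USB stick 2  [load 17/17]
  12 → USB stick 3 (new)  [load 12/17]
  4 → USB stick 3  [load 16/17]
  3 → USB stick 4 (new)  [load 3/17]
  3 → USB stick 4  [load 6/17]
  9 → USB stick 4  [load 15/17]
  9 → USB stick 5 (new)  [load 9/17]
  5 → USB stick 5  [load 14/17]
5 USB sticks opened.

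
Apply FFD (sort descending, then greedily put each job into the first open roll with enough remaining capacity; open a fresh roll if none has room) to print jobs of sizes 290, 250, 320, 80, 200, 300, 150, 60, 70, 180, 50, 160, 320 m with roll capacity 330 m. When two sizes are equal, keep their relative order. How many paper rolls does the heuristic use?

8

Sorted descending: 320, 320, 300, 290, 250, 200, 180, 160, 150, 80, 70, 60, 50.
  320 → roll 1 (new)  [load 320/330]
  320 → roll 2 (new)  [load 320/330]
  300 → roll 3 (new)  [load 300/330]
  290 → roll 4 (new)  [load 290/330]
  250 → roll 5 (new)  [load 250/330]
  200 → roll 6 (new)  [load 200/330]
  180 → roll 7 (new)  [load 180/330]
  160 → roll 8 (new)  [load 160/330]
  150 → roll 7  [load 330/330]
  80 → roll 5  [load 330/330]
  70 → roll 6  [load 270/330]
  60 → roll 6  [load 330/330]
  50 → roll 8  [load 210/330]
8 paper rolls opened.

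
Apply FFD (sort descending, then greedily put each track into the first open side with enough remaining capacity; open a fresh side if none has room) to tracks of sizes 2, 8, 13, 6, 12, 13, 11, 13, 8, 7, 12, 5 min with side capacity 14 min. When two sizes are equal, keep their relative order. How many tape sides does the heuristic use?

9

Sorted descending: 13, 13, 13, 12, 12, 11, 8, 8, 7, 6, 5, 2.
  13 → side 1 (new)  [load 13/14]
  13 → side 2 (new)  [load 13/14]
  13 → side 3 (new)  [load 13/14]
  12 → side 4 (new)  [load 12/14]
  12 → side 5 (new)  [load 12/14]
  11 → side 6 (new)  [load 11/14]
  8 → side 7 (new)  [load 8/14]
  8 → side 8 (new)  [load 8/14]
  7 → side 9 (new)  [load 7/14]
  6 → side 7  [load 14/14]
  5 → side 8  [load 13/14]
  2 → side 4  [load 14/14]
9 tape sides opened.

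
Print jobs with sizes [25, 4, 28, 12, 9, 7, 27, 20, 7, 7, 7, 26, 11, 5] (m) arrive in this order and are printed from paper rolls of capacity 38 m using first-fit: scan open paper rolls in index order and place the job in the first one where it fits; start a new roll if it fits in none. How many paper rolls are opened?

  25 → roll 1 (new)  [load 25/38]
  4 → roll 1  [load 29/38]
  28 → roll 2 (new)  [load 28/38]
  12 → roll 3 (new)  [load 12/38]
  9 → roll 1  [load 38/38]
  7 → roll 2  [load 35/38]
  27 → roll 4 (new)  [load 27/38]
  20 → roll 3  [load 32/38]
  7 → roll 4  [load 34/38]
  7 → roll 5 (new)  [load 7/38]
  7 → roll 5  [load 14/38]
  26 → roll 6 (new)  [load 26/38]
  11 → roll 5  [load 25/38]
  5 → roll 3  [load 37/38]
6 paper rolls opened.

6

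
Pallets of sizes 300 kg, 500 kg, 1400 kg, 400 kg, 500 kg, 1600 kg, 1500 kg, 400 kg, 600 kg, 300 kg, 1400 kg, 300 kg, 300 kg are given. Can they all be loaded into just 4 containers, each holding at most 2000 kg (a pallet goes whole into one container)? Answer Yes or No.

Total = 9500 kg; ⌈9500/2000⌉ = 5.
At least 5 containers are required, but only 4 are allowed.

No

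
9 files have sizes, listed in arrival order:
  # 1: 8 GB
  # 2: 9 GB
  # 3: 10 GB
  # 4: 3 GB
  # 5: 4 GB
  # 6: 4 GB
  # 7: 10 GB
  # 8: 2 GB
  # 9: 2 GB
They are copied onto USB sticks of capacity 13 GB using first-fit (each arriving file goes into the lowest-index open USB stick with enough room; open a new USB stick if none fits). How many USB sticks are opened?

5

  8 → USB stick 1 (new)  [load 8/13]
  9 → USB stick 2 (new)  [load 9/13]
  10 → USB stick 3 (new)  [load 10/13]
  3 → USB stick 1  [load 11/13]
  4 → USB stick 2  [load 13/13]
  4 → USB stick 4 (new)  [load 4/13]
  10 → USB stick 5 (new)  [load 10/13]
  2 → USB stick 1  [load 13/13]
  2 → USB stick 3  [load 12/13]
5 USB sticks opened.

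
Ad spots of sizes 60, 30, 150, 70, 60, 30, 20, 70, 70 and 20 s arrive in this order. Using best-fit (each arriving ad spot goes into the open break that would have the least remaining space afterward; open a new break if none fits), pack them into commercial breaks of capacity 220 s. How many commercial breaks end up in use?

3

  60 → break 1 (new)  [load 60/220]
  30 → break 1  [load 90/220]
  150 → break 2 (new)  [load 150/220]
  70 → break 2  [load 220/220]
  60 → break 1  [load 150/220]
  30 → break 1  [load 180/220]
  20 → break 1  [load 200/220]
  70 → break 3 (new)  [load 70/220]
  70 → break 3  [load 140/220]
  20 → break 1  [load 220/220]
3 commercial breaks opened.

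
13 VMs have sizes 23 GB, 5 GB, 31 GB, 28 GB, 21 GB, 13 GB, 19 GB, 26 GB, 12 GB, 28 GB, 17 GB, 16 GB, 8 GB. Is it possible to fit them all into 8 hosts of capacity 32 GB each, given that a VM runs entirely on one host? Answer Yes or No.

No

Total = 247 GB; ⌈247/32⌉ = 8.
The bound of 8 does not rule out 8, but exhaustive search shows no assignment into 8 hosts of capacity 32 GB exists — the minimum is 9.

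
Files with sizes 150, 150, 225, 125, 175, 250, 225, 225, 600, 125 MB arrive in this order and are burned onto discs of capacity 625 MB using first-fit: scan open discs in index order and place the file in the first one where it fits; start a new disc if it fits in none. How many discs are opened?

  150 → disc 1 (new)  [load 150/625]
  150 → disc 1  [load 300/625]
  225 → disc 1  [load 525/625]
  125 → disc 2 (new)  [load 125/625]
  175 → disc 2  [load 300/625]
  250 → disc 2  [load 550/625]
  225 → disc 3 (new)  [load 225/625]
  225 → disc 3  [load 450/625]
  600 → disc 4 (new)  [load 600/625]
  125 → disc 3  [load 575/625]
4 discs opened.

4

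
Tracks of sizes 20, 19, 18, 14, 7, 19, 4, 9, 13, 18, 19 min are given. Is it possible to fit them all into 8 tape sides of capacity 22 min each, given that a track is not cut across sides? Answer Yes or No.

A valid assignment using 8 tape sides:
  side 1: 20 = 20
  side 2: 19 = 19
  side 3: 19 = 19
  side 4: 19 = 19
  side 5: 18 + 4 = 22
  side 6: 18 = 18
  side 7: 14 + 7 = 21
  side 8: 13 + 9 = 22
Every load is within 22 min, so 8 tape sides suffice.

Yes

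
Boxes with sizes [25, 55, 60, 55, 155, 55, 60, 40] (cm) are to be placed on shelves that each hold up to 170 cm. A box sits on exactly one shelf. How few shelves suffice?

Total = 155 + 60 + 60 + 55 + 55 + 55 + 40 + 25 = 505 cm.
Lower bound: ⌈505/170⌉ = 3 shelves.
A packing using 4 shelves:
  shelf 1: 155 = 155
  shelf 2: 60 + 60 + 40 = 160
  shelf 3: 55 + 55 + 55 = 165
  shelf 4: 25 = 25
No arrangement into 3 shelves stays within capacity, so 4 is optimal.

4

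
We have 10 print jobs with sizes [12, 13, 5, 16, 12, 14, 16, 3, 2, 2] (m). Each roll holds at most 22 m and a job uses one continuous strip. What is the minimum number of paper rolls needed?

Total = 16 + 16 + 14 + 13 + 12 + 12 + 5 + 3 + 2 + 2 = 95 m.
Lower bound: ⌈95/22⌉ = 5 paper rolls.
Also, 6 print jobs each exceed 11 m, and no two of those can share a roll, so at least 6 paper rolls are needed.
A packing using 6 paper rolls:
  roll 1: 16 + 5 = 21
  roll 2: 16 + 3 + 2 = 21
  roll 3: 14 + 2 = 16
  roll 4: 13 = 13
  roll 5: 12 = 12
  roll 6: 12 = 12
This matches the lower bound, so 6 is optimal.

6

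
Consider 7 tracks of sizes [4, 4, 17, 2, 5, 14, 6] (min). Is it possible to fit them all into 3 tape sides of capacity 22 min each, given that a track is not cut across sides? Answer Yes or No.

A valid assignment using 3 tape sides:
  side 1: 17 + 5 = 22
  side 2: 14 + 6 + 2 = 22
  side 3: 4 + 4 = 8
Every load is within 22 min, so 3 tape sides suffice.

Yes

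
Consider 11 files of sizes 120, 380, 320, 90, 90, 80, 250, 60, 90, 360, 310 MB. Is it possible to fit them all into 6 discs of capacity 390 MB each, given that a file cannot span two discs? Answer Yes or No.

A valid assignment using 6 discs:
  disc 1: 380 = 380
  disc 2: 360 = 360
  disc 3: 320 + 60 = 380
  disc 4: 310 + 80 = 390
  disc 5: 250 + 120 = 370
  disc 6: 90 + 90 + 90 = 270
Every load is within 390 MB, so 6 discs suffice.

Yes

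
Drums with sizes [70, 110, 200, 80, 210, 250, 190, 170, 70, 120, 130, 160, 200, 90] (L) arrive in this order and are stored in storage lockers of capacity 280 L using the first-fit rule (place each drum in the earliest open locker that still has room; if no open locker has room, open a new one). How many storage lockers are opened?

  70 → locker 1 (new)  [load 70/280]
  110 → locker 1  [load 180/280]
  200 → locker 2 (new)  [load 200/280]
  80 → locker 1  [load 260/280]
  210 → locker 3 (new)  [load 210/280]
  250 → locker 4 (new)  [load 250/280]
  190 → locker 5 (new)  [load 190/280]
  170 → locker 6 (new)  [load 170/280]
  70 → locker 2  [load 270/280]
  120 → locker 7 (new)  [load 120/280]
  130 → locker 7  [load 250/280]
  160 → locker 8 (new)  [load 160/280]
  200 → locker 9 (new)  [load 200/280]
  90 → locker 5  [load 280/280]
9 storage lockers opened.

9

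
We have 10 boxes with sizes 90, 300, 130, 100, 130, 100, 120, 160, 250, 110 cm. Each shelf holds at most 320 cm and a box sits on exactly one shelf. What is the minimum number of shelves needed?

Total = 300 + 250 + 160 + 130 + 130 + 120 + 110 + 100 + 100 + 90 = 1490 cm.
Lower bound: ⌈1490/320⌉ = 5 shelves.
A packing using 6 shelves:
  shelf 1: 300 = 300
  shelf 2: 250 = 250
  shelf 3: 160 + 130 = 290
  shelf 4: 130 + 120 = 250
  shelf 5: 110 + 100 + 100 = 310
  shelf 6: 90 = 90
No arrangement into 5 shelves stays within capacity, so 6 is optimal.

6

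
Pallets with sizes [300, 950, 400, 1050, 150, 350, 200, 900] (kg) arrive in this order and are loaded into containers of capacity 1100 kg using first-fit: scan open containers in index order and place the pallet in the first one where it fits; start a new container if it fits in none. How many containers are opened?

5

  300 → container 1 (new)  [load 300/1100]
  950 → container 2 (new)  [load 950/1100]
  400 → container 1  [load 700/1100]
  1050 → container 3 (new)  [load 1050/1100]
  150 → container 1  [load 850/1100]
  350 → container 4 (new)  [load 350/1100]
  200 → container 1  [load 1050/1100]
  900 → container 5 (new)  [load 900/1100]
5 containers opened.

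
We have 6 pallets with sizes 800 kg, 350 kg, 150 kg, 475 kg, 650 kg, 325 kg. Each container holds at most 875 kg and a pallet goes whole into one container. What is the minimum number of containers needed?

4

Total = 800 + 650 + 475 + 350 + 325 + 150 = 2750 kg.
Lower bound: ⌈2750/875⌉ = 4 containers.
A packing using 4 containers:
  container 1: 800 = 800
  container 2: 650 + 150 = 800
  container 3: 475 + 350 = 825
  container 4: 325 = 325
This matches the lower bound, so 4 is optimal.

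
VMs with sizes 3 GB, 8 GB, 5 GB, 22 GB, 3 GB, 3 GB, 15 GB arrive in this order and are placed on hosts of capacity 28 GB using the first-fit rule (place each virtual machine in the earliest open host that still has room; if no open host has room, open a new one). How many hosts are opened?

  3 → host 1 (new)  [load 3/28]
  8 → host 1  [load 11/28]
  5 → host 1  [load 16/28]
  22 → host 2 (new)  [load 22/28]
  3 → host 1  [load 19/28]
  3 → host 1  [load 22/28]
  15 → host 3 (new)  [load 15/28]
3 hosts opened.

3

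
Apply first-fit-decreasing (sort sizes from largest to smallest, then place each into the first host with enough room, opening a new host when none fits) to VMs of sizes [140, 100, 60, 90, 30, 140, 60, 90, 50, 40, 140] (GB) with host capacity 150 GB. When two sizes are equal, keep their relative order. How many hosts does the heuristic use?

Sorted descending: 140, 140, 140, 100, 90, 90, 60, 60, 50, 40, 30.
  140 → host 1 (new)  [load 140/150]
  140 → host 2 (new)  [load 140/150]
  140 → host 3 (new)  [load 140/150]
  100 → host 4 (new)  [load 100/150]
  90 → host 5 (new)  [load 90/150]
  90 → host 6 (new)  [load 90/150]
  60 → host 5  [load 150/150]
  60 → host 6  [load 150/150]
  50 → host 4  [load 150/150]
  40 → host 7 (new)  [load 40/150]
  30 → host 7  [load 70/150]
7 hosts opened.

7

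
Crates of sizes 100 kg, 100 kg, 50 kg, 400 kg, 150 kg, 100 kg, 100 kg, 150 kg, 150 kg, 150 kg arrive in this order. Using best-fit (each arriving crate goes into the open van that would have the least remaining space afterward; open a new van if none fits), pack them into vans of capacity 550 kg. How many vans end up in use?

3

  100 → van 1 (new)  [load 100/550]
  100 → van 1  [load 200/550]
  50 → van 1  [load 250/550]
  400 → van 2 (new)  [load 400/550]
  150 → van 2  [load 550/550]
  100 → van 1  [load 350/550]
  100 → van 1  [load 450/550]
  150 → van 3 (new)  [load 150/550]
  150 → van 3  [load 300/550]
  150 → van 3  [load 450/550]
3 vans opened.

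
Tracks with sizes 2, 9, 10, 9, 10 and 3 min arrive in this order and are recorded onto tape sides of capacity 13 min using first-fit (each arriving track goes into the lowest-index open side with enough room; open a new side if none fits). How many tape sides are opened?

  2 → side 1 (new)  [load 2/13]
  9 → side 1  [load 11/13]
  10 → side 2 (new)  [load 10/13]
  9 → side 3 (new)  [load 9/13]
  10 → side 4 (new)  [load 10/13]
  3 → side 2  [load 13/13]
4 tape sides opened.

4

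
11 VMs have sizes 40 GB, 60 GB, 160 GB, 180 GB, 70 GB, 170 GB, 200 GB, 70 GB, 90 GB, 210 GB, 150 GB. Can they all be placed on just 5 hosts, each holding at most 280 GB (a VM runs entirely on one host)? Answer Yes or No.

No

Total = 1400 GB; ⌈1400/280⌉ = 5.
6 VMs each exceed half the capacity and cannot share a host, forcing at least 6 hosts.
At least 6 hosts are required, but only 5 are allowed.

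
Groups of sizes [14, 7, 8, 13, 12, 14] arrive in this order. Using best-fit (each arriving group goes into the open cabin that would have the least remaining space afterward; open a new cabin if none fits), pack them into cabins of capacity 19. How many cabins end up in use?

  14 → cabin 1 (new)  [load 14/19]
  7 → cabin 2 (new)  [load 7/19]
  8 → cabin 2  [load 15/19]
  13 → cabin 3 (new)  [load 13/19]
  12 → cabin 4 (new)  [load 12/19]
  14 → cabin 5 (new)  [load 14/19]
5 cabins opened.

5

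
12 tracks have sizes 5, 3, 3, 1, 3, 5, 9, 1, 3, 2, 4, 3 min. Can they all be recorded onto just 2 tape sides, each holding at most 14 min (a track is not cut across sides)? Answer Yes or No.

Total = 42 min; ⌈42/14⌉ = 3.
At least 3 tape sides are required, but only 2 are allowed.

No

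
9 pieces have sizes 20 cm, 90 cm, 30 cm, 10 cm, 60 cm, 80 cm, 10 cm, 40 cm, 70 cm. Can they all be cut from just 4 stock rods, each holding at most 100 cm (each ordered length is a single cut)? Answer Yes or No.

Total = 410 cm; ⌈410/100⌉ = 5.
At least 5 stock rods are required, but only 4 are allowed.

No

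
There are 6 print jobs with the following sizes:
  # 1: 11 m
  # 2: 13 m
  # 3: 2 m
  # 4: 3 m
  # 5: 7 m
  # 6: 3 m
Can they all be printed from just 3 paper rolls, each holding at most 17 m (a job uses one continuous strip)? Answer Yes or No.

A valid assignment using 3 paper rolls:
  roll 1: 13 + 3 = 16
  roll 2: 11 + 3 + 2 = 16
  roll 3: 7 = 7
Every load is within 17 m, so 3 paper rolls suffice.

Yes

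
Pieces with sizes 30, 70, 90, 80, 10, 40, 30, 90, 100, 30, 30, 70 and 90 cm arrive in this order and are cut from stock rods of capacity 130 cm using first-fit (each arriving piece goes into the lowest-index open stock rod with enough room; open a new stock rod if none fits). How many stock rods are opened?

  30 → stock rod 1 (new)  [load 30/130]
  70 → stock rod 1  [load 100/130]
  90 → stock rod 2 (new)  [load 90/130]
  80 → stock rod 3 (new)  [load 80/130]
  10 → stock rod 1  [load 110/130]
  40 → stock rod 2  [load 130/130]
  30 → stock rod 3  [load 110/130]
  90 → stock rod 4 (new)  [load 90/130]
  100 → stock rod 5 (new)  [load 100/130]
  30 → stock rod 4  [load 120/130]
  30 → stock rod 5  [load 130/130]
  70 → stock rod 6 (new)  [load 70/130]
  90 → stock rod 7 (new)  [load 90/130]
7 stock rods opened.

7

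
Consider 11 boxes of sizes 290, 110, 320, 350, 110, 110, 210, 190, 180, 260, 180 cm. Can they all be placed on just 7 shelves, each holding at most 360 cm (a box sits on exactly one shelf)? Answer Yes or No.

Total = 2310 cm; ⌈2310/360⌉ = 7.
The bound of 7 does not rule out 7, but exhaustive search shows no assignment into 7 shelves of capacity 360 cm exists — the minimum is 8.

No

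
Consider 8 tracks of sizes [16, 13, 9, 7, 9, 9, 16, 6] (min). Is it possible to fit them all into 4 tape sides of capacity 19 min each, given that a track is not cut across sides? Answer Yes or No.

No

Total = 85 min; ⌈85/19⌉ = 5.
At least 5 tape sides are required, but only 4 are allowed.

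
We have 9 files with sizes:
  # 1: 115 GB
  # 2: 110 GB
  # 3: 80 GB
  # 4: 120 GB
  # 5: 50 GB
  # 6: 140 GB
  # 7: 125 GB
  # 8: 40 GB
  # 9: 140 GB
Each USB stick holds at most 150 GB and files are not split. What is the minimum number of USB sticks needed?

Total = 140 + 140 + 125 + 120 + 115 + 110 + 80 + 50 + 40 = 920 GB.
Lower bound: ⌈920/150⌉ = 7 USB sticks.
A packing using 7 USB sticks:
  USB stick 1: 140 = 140
  USB stick 2: 140 = 140
  USB stick 3: 125 = 125
  USB stick 4: 120 = 120
  USB stick 5: 115 = 115
  USB stick 6: 110 + 40 = 150
  USB stick 7: 80 + 50 = 130
This matches the lower bound, so 7 is optimal.

7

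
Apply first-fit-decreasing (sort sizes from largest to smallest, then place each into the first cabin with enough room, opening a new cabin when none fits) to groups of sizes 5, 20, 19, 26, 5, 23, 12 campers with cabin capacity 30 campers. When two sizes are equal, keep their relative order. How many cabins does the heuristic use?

Sorted descending: 26, 23, 20, 19, 12, 5, 5.
  26 → cabin 1 (new)  [load 26/30]
  23 → cabin 2 (new)  [load 23/30]
  20 → cabin 3 (new)  [load 20/30]
  19 → cabin 4 (new)  [load 19/30]
  12 → cabin 5 (new)  [load 12/30]
  5 → cabin 2  [load 28/30]
  5 → cabin 3  [load 25/30]
5 cabins opened.

5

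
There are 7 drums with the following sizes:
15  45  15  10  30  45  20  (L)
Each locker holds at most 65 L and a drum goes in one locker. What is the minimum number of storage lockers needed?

3

Total = 45 + 45 + 30 + 20 + 15 + 15 + 10 = 180 L.
Lower bound: ⌈180/65⌉ = 3 storage lockers.
A packing using 3 storage lockers:
  locker 1: 45 + 20 = 65
  locker 2: 45 + 15 = 60
  locker 3: 30 + 15 + 10 = 55
This matches the lower bound, so 3 is optimal.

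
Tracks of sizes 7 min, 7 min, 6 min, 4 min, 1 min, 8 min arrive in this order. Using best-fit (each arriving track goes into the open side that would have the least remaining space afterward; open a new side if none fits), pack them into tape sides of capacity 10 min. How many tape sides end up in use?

4

  7 → side 1 (new)  [load 7/10]
  7 → side 2 (new)  [load 7/10]
  6 → side 3 (new)  [load 6/10]
  4 → side 3  [load 10/10]
  1 → side 1  [load 8/10]
  8 → side 4 (new)  [load 8/10]
4 tape sides opened.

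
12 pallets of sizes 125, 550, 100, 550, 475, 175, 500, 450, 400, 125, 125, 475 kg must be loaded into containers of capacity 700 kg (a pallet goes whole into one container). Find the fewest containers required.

7

Total = 550 + 550 + 500 + 475 + 475 + 450 + 400 + 175 + 125 + 125 + 125 + 100 = 4050 kg.
Lower bound: ⌈4050/700⌉ = 6 containers.
Also, 7 pallets each exceed 350 kg, and no two of those can share a container, so at least 7 containers are needed.
A packing using 7 containers:
  container 1: 550 + 125 = 675
  container 2: 550 + 125 = 675
  container 3: 500 + 175 = 675
  container 4: 475 + 125 + 100 = 700
  container 5: 475 = 475
  container 6: 450 = 450
  container 7: 400 = 400
This matches the lower bound, so 7 is optimal.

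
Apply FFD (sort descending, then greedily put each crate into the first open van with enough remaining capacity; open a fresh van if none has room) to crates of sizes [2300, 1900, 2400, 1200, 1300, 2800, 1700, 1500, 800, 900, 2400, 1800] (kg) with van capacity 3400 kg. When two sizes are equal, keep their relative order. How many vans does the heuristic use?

7

Sorted descending: 2800, 2400, 2400, 2300, 1900, 1800, 1700, 1500, 1300, 1200, 900, 800.
  2800 → van 1 (new)  [load 2800/3400]
  2400 → van 2 (new)  [load 2400/3400]
  2400 → van 3 (new)  [load 2400/3400]
  2300 → van 4 (new)  [load 2300/3400]
  1900 → van 5 (new)  [load 1900/3400]
  1800 → van 6 (new)  [load 1800/3400]
  1700 → van 7 (new)  [load 1700/3400]
  1500 → van 5  [load 3400/3400]
  1300 → van 6  [load 3100/3400]
  1200 → van 7  [load 2900/3400]
  900 → van 2  [load 3300/3400]
  800 → van 3  [load 3200/3400]
7 vans opened.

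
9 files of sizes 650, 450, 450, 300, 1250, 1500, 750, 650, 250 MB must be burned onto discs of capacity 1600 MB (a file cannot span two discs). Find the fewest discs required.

Total = 1500 + 1250 + 750 + 650 + 650 + 450 + 450 + 300 + 250 = 6250 MB.
Lower bound: ⌈6250/1600⌉ = 4 discs.
A packing using 5 discs:
  disc 1: 1500 = 1500
  disc 2: 1250 + 300 = 1550
  disc 3: 750 + 650 = 1400
  disc 4: 650 + 450 + 450 = 1550
  disc 5: 250 = 250
No arrangement into 4 discs stays within capacity, so 5 is optimal.

5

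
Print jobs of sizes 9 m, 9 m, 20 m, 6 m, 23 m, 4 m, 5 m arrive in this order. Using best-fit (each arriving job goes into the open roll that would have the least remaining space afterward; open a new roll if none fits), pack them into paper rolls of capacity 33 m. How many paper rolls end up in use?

  9 → roll 1 (new)  [load 9/33]
  9 → roll 1  [load 18/33]
  20 → roll 2 (new)  [load 20/33]
  6 → roll 2  [load 26/33]
  23 → roll 3 (new)  [load 23/33]
  4 → roll 2  [load 30/33]
  5 → roll 3  [load 28/33]
3 paper rolls opened.

3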